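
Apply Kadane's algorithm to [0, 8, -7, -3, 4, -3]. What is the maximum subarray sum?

Using Kadane's algorithm on [0, 8, -7, -3, 4, -3]:

Scanning through the array:
Position 1 (value 8): max_ending_here = 8, max_so_far = 8
Position 2 (value -7): max_ending_here = 1, max_so_far = 8
Position 3 (value -3): max_ending_here = -2, max_so_far = 8
Position 4 (value 4): max_ending_here = 4, max_so_far = 8
Position 5 (value -3): max_ending_here = 1, max_so_far = 8

Maximum subarray: [0, 8]
Maximum sum: 8

The maximum subarray is [0, 8] with sum 8. This subarray runs from index 0 to index 1.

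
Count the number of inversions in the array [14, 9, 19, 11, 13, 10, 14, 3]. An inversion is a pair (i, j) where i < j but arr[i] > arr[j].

Finding inversions in [14, 9, 19, 11, 13, 10, 14, 3]:

(0, 1): arr[0]=14 > arr[1]=9
(0, 3): arr[0]=14 > arr[3]=11
(0, 4): arr[0]=14 > arr[4]=13
(0, 5): arr[0]=14 > arr[5]=10
(0, 7): arr[0]=14 > arr[7]=3
(1, 7): arr[1]=9 > arr[7]=3
(2, 3): arr[2]=19 > arr[3]=11
(2, 4): arr[2]=19 > arr[4]=13
(2, 5): arr[2]=19 > arr[5]=10
(2, 6): arr[2]=19 > arr[6]=14
(2, 7): arr[2]=19 > arr[7]=3
(3, 5): arr[3]=11 > arr[5]=10
(3, 7): arr[3]=11 > arr[7]=3
(4, 5): arr[4]=13 > arr[5]=10
(4, 7): arr[4]=13 > arr[7]=3
(5, 7): arr[5]=10 > arr[7]=3
(6, 7): arr[6]=14 > arr[7]=3

Total inversions: 17

The array has 17 inversion(s): (0,1), (0,3), (0,4), (0,5), (0,7), (1,7), (2,3), (2,4), (2,5), (2,6), (2,7), (3,5), (3,7), (4,5), (4,7), (5,7), (6,7). Each pair (i,j) satisfies i < j and arr[i] > arr[j].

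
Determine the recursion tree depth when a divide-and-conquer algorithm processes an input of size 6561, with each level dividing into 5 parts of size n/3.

For divide and conquer with division factor 3:

Problem sizes at each level:
Level 0: 6561
Level 1: 2187
Level 2: 729
Level 3: 243
Level 4: 81
Level 5: 27
Level 6: 9
Level 7: 3
Level 8: 1

The root is level 0 and the size-1 base case is level 8 (the tree spans levels 0 through 8, i.e. 9 levels counting the root), so the depth is the number of divisions: log_3(6561) = 8

The recursion tree depth is log_3(6561) = 8. At each level, the problem size is divided by 3, so it takes 8 divisions to reduce to a base case of size 1. The algorithm makes 5 recursive calls at each level.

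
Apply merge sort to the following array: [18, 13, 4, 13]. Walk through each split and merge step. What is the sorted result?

Merge sort trace:

Split: [18, 13, 4, 13] -> [18, 13] and [4, 13]
  Split: [18, 13] -> [18] and [13]
  Merge: [18] + [13] -> [13, 18]
  Split: [4, 13] -> [4] and [13]
  Merge: [4] + [13] -> [4, 13]
Merge: [13, 18] + [4, 13] -> [4, 13, 13, 18]

Final sorted array: [4, 13, 13, 18]

The merge sort proceeds by recursively splitting the array and merging sorted halves.
After all merges, the sorted array is [4, 13, 13, 18].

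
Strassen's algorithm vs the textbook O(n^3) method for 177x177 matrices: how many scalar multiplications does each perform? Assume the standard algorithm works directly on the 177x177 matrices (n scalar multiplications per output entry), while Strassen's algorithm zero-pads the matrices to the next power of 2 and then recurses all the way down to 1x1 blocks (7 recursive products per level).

Matrix multiplication for 177x177 matrices:

Strassen's algorithm requires power-of-2 dimensions. Pad 177x177 to 256x256 (next power of 2).

Standard algorithm: 177^3 = 5545233 multiplications
Strassen's algorithm: 7^(log2(256)) = 7^8 = 5764801 multiplications
Difference: 5545233 - 5764801 = -219568 (Strassen uses MORE here due to padding overhead — for small or just-over-power-of-2 n, padding can outweigh the per-level savings)

Standard: 5545233 multiplications (177^3). Strassen: 5764801 multiplications (7^8, after padding to 256x256). Strassen reduces 8 recursive multiplications to 7 at each level.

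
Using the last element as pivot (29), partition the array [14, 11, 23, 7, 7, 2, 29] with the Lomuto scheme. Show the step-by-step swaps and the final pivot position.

Lomuto partition with pivot = 29:

Initial array: [14, 11, 23, 7, 7, 2, 29]

arr[0]=14 <= 29: swap with position 0, array becomes [14, 11, 23, 7, 7, 2, 29]
arr[1]=11 <= 29: swap with position 1, array becomes [14, 11, 23, 7, 7, 2, 29]
arr[2]=23 <= 29: swap with position 2, array becomes [14, 11, 23, 7, 7, 2, 29]
arr[3]=7 <= 29: swap with position 3, array becomes [14, 11, 23, 7, 7, 2, 29]
arr[4]=7 <= 29: swap with position 4, array becomes [14, 11, 23, 7, 7, 2, 29]
arr[5]=2 <= 29: swap with position 5, array becomes [14, 11, 23, 7, 7, 2, 29]

Place pivot at position 6: [14, 11, 23, 7, 7, 2, 29]
Pivot position: 6

After partitioning with pivot 29, the array becomes [14, 11, 23, 7, 7, 2, 29]. The pivot is placed at index 6. All elements to the left of the pivot are <= 29, and all elements to the right are > 29.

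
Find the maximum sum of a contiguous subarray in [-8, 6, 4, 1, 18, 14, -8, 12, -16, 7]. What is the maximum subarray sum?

Using Kadane's algorithm on [-8, 6, 4, 1, 18, 14, -8, 12, -16, 7]:

Scanning through the array:
Position 1 (value 6): max_ending_here = 6, max_so_far = 6
Position 2 (value 4): max_ending_here = 10, max_so_far = 10
Position 3 (value 1): max_ending_here = 11, max_so_far = 11
Position 4 (value 18): max_ending_here = 29, max_so_far = 29
Position 5 (value 14): max_ending_here = 43, max_so_far = 43
Position 6 (value -8): max_ending_here = 35, max_so_far = 43
Position 7 (value 12): max_ending_here = 47, max_so_far = 47
Position 8 (value -16): max_ending_here = 31, max_so_far = 47
Position 9 (value 7): max_ending_here = 38, max_so_far = 47

Maximum subarray: [6, 4, 1, 18, 14, -8, 12]
Maximum sum: 47

The maximum subarray is [6, 4, 1, 18, 14, -8, 12] with sum 47. This subarray runs from index 1 to index 7.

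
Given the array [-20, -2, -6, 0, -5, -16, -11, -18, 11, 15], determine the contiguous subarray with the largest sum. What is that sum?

Using Kadane's algorithm on [-20, -2, -6, 0, -5, -16, -11, -18, 11, 15]:

Scanning through the array:
Position 1 (value -2): max_ending_here = -2, max_so_far = -2
Position 2 (value -6): max_ending_here = -6, max_so_far = -2
Position 3 (value 0): max_ending_here = 0, max_so_far = 0
Position 4 (value -5): max_ending_here = -5, max_so_far = 0
Position 5 (value -16): max_ending_here = -16, max_so_far = 0
Position 6 (value -11): max_ending_here = -11, max_so_far = 0
Position 7 (value -18): max_ending_here = -18, max_so_far = 0
Position 8 (value 11): max_ending_here = 11, max_so_far = 11
Position 9 (value 15): max_ending_here = 26, max_so_far = 26

Maximum subarray: [11, 15]
Maximum sum: 26

The maximum subarray is [11, 15] with sum 26. This subarray runs from index 8 to index 9.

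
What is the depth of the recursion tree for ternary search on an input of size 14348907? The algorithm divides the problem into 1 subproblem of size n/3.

For divide and conquer with division factor 3:

Problem sizes at each level:
Level 0: 14348907
Level 1: 4782969
Level 2: 1594323
Level 3: 531441
Level 4: 177147
Level 5: 59049
Level 6: 19683
Level 7: 6561
Level 8: 2187
Level 9: 729
Level 10: 243
Level 11: 81
Level 12: 27
Level 13: 9
Level 14: 3
Level 15: 1

The root is level 0 and the size-1 base case is level 15 (the tree spans levels 0 through 15, i.e. 16 levels counting the root), so the depth is the number of divisions: log_3(14348907) = 15

The recursion tree depth is log_3(14348907) = 15. At each level, the problem size is divided by 3, so it takes 15 divisions to reduce to a base case of size 1. The algorithm makes 1 recursive call at each level.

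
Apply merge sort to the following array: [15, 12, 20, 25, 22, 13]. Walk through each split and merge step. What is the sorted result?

Merge sort trace:

Split: [15, 12, 20, 25, 22, 13] -> [15, 12, 20] and [25, 22, 13]
  Split: [15, 12, 20] -> [15] and [12, 20]
    Split: [12, 20] -> [12] and [20]
    Merge: [12] + [20] -> [12, 20]
  Merge: [15] + [12, 20] -> [12, 15, 20]
  Split: [25, 22, 13] -> [25] and [22, 13]
    Split: [22, 13] -> [22] and [13]
    Merge: [22] + [13] -> [13, 22]
  Merge: [25] + [13, 22] -> [13, 22, 25]
Merge: [12, 15, 20] + [13, 22, 25] -> [12, 13, 15, 20, 22, 25]

Final sorted array: [12, 13, 15, 20, 22, 25]

The merge sort proceeds by recursively splitting the array and merging sorted halves.
After all merges, the sorted array is [12, 13, 15, 20, 22, 25].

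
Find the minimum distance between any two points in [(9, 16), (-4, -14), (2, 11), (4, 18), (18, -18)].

Computing all pairwise distances among 5 points:

d((9, 16), (-4, -14)) = 32.6956
d((9, 16), (2, 11)) = 8.6023
d((9, 16), (4, 18)) = 5.3852 <-- minimum
d((9, 16), (18, -18)) = 35.171
d((-4, -14), (2, 11)) = 25.7099
d((-4, -14), (4, 18)) = 32.9848
d((-4, -14), (18, -18)) = 22.3607
d((2, 11), (4, 18)) = 7.2801
d((2, 11), (18, -18)) = 33.121
d((4, 18), (18, -18)) = 38.6264

Closest pair: (9, 16) and (4, 18) with distance 5.3852

The closest pair is (9, 16) and (4, 18) with Euclidean distance 5.3852. For 5 points, brute-force pairwise comparison is shown above. For large n, the divide-and-conquer algorithm (sort by x, recurse on halves, check the dividing strip) achieves O(n log n).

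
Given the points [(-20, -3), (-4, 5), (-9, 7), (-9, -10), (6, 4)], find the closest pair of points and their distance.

Computing all pairwise distances among 5 points:

d((-20, -3), (-4, 5)) = 17.8885
d((-20, -3), (-9, 7)) = 14.8661
d((-20, -3), (-9, -10)) = 13.0384
d((-20, -3), (6, 4)) = 26.9258
d((-4, 5), (-9, 7)) = 5.3852 <-- minimum
d((-4, 5), (-9, -10)) = 15.8114
d((-4, 5), (6, 4)) = 10.0499
d((-9, 7), (-9, -10)) = 17.0
d((-9, 7), (6, 4)) = 15.2971
d((-9, -10), (6, 4)) = 20.5183

Closest pair: (-4, 5) and (-9, 7) with distance 5.3852

The closest pair is (-4, 5) and (-9, 7) with Euclidean distance 5.3852. For 5 points, brute-force pairwise comparison is shown above. For large n, the divide-and-conquer algorithm (sort by x, recurse on halves, check the dividing strip) achieves O(n log n).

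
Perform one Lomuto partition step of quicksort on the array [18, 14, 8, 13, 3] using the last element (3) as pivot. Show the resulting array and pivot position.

Lomuto partition with pivot = 3:

Initial array: [18, 14, 8, 13, 3]

arr[0]=18 > 3: no swap
arr[1]=14 > 3: no swap
arr[2]=8 > 3: no swap
arr[3]=13 > 3: no swap

Place pivot at position 0: [3, 14, 8, 13, 18]
Pivot position: 0

After partitioning with pivot 3, the array becomes [3, 14, 8, 13, 18]. The pivot is placed at index 0. All elements to the left of the pivot are <= 3, and all elements to the right are > 3.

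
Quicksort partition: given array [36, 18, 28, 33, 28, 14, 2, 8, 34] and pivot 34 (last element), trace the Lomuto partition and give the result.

Lomuto partition with pivot = 34:

Initial array: [36, 18, 28, 33, 28, 14, 2, 8, 34]

arr[0]=36 > 34: no swap
arr[1]=18 <= 34: swap with position 0, array becomes [18, 36, 28, 33, 28, 14, 2, 8, 34]
arr[2]=28 <= 34: swap with position 1, array becomes [18, 28, 36, 33, 28, 14, 2, 8, 34]
arr[3]=33 <= 34: swap with position 2, array becomes [18, 28, 33, 36, 28, 14, 2, 8, 34]
arr[4]=28 <= 34: swap with position 3, array becomes [18, 28, 33, 28, 36, 14, 2, 8, 34]
arr[5]=14 <= 34: swap with position 4, array becomes [18, 28, 33, 28, 14, 36, 2, 8, 34]
arr[6]=2 <= 34: swap with position 5, array becomes [18, 28, 33, 28, 14, 2, 36, 8, 34]
arr[7]=8 <= 34: swap with position 6, array becomes [18, 28, 33, 28, 14, 2, 8, 36, 34]

Place pivot at position 7: [18, 28, 33, 28, 14, 2, 8, 34, 36]
Pivot position: 7

After partitioning with pivot 34, the array becomes [18, 28, 33, 28, 14, 2, 8, 34, 36]. The pivot is placed at index 7. All elements to the left of the pivot are <= 34, and all elements to the right are > 34.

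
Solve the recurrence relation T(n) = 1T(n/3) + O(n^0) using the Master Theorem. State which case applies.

Master Theorem for T(n) = 1T(n/3) + O(n^0):

a = 1, b = 3, c = 0
log_b(a) = log_3(1) = 0.0000

Case 2: c = 0 = log_3(1) = 0.0000
T(n) = O(n^0 log n) = O(log n)

For T(n) = 1T(n/3) + O(n^0): log_3(1) = 0.0000. This is Case 2 of the Master Theorem (c = log_b(a), equal work at all levels), giving O(log n).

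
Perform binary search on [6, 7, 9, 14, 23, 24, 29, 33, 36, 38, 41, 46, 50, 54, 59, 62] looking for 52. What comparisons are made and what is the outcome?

Binary search for 52 in [6, 7, 9, 14, 23, 24, 29, 33, 36, 38, 41, 46, 50, 54, 59, 62]:

lo=0, hi=15, mid=7, arr[mid]=33 -> 33 < 52, search right half
lo=8, hi=15, mid=11, arr[mid]=46 -> 46 < 52, search right half
lo=12, hi=15, mid=13, arr[mid]=54 -> 54 > 52, search left half
lo=12, hi=12, mid=12, arr[mid]=50 -> 50 < 52, search right half
lo=13 > hi=12, target 52 not found

Binary search determines that 52 is not in the array after 4 comparisons. The search space was exhausted without finding the target.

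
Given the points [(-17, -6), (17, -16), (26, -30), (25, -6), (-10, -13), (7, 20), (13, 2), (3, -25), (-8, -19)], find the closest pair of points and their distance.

Computing all pairwise distances among 9 points:

d((-17, -6), (17, -16)) = 35.4401
d((-17, -6), (26, -30)) = 49.2443
d((-17, -6), (25, -6)) = 42.0
d((-17, -6), (-10, -13)) = 9.8995
d((-17, -6), (7, 20)) = 35.3836
d((-17, -6), (13, 2)) = 31.0483
d((-17, -6), (3, -25)) = 27.5862
d((-17, -6), (-8, -19)) = 15.8114
d((17, -16), (26, -30)) = 16.6433
d((17, -16), (25, -6)) = 12.8062
d((17, -16), (-10, -13)) = 27.1662
d((17, -16), (7, 20)) = 37.3631
d((17, -16), (13, 2)) = 18.4391
d((17, -16), (3, -25)) = 16.6433
d((17, -16), (-8, -19)) = 25.1794
d((26, -30), (25, -6)) = 24.0208
d((26, -30), (-10, -13)) = 39.8121
d((26, -30), (7, 20)) = 53.4883
d((26, -30), (13, 2)) = 34.5398
d((26, -30), (3, -25)) = 23.5372
d((26, -30), (-8, -19)) = 35.7351
d((25, -6), (-10, -13)) = 35.6931
d((25, -6), (7, 20)) = 31.6228
d((25, -6), (13, 2)) = 14.4222
d((25, -6), (3, -25)) = 29.0689
d((25, -6), (-8, -19)) = 35.4683
d((-10, -13), (7, 20)) = 37.1214
d((-10, -13), (13, 2)) = 27.4591
d((-10, -13), (3, -25)) = 17.6918
d((-10, -13), (-8, -19)) = 6.3246 <-- minimum
d((7, 20), (13, 2)) = 18.9737
d((7, 20), (3, -25)) = 45.1774
d((7, 20), (-8, -19)) = 41.7852
d((13, 2), (3, -25)) = 28.7924
d((13, 2), (-8, -19)) = 29.6985
d((3, -25), (-8, -19)) = 12.53

Closest pair: (-10, -13) and (-8, -19) with distance 6.3246

The closest pair is (-10, -13) and (-8, -19) with Euclidean distance 6.3246. For 9 points, brute-force pairwise comparison is shown above. For large n, the divide-and-conquer algorithm (sort by x, recurse on halves, check the dividing strip) achieves O(n log n).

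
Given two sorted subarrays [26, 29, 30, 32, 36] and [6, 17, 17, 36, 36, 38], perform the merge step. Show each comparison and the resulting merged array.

Merging process:

Compare 26 vs 6: take 6 from right. Merged: [6]
Compare 26 vs 17: take 17 from right. Merged: [6, 17]
Compare 26 vs 17: take 17 from right. Merged: [6, 17, 17]
Compare 26 vs 36: take 26 from left. Merged: [6, 17, 17, 26]
Compare 29 vs 36: take 29 from left. Merged: [6, 17, 17, 26, 29]
Compare 30 vs 36: take 30 from left. Merged: [6, 17, 17, 26, 29, 30]
Compare 32 vs 36: take 32 from left. Merged: [6, 17, 17, 26, 29, 30, 32]
Compare 36 vs 36: take 36 from left. Merged: [6, 17, 17, 26, 29, 30, 32, 36]
Append remaining from right: [36, 36, 38]. Merged: [6, 17, 17, 26, 29, 30, 32, 36, 36, 36, 38]

Final merged array: [6, 17, 17, 26, 29, 30, 32, 36, 36, 36, 38]
Total comparisons: 8

The merged array is [6, 17, 17, 26, 29, 30, 32, 36, 36, 36, 38], requiring 8 comparisons. The merge step runs in O(n) time where n is the total number of elements.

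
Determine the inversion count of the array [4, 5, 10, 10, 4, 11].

Finding inversions in [4, 5, 10, 10, 4, 11]:

(1, 4): arr[1]=5 > arr[4]=4
(2, 4): arr[2]=10 > arr[4]=4
(3, 4): arr[3]=10 > arr[4]=4

Total inversions: 3

The array has 3 inversion(s): (1,4), (2,4), (3,4). Each pair (i,j) satisfies i < j and arr[i] > arr[j].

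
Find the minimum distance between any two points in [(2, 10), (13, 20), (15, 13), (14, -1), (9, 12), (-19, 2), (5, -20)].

Computing all pairwise distances among 7 points:

d((2, 10), (13, 20)) = 14.8661
d((2, 10), (15, 13)) = 13.3417
d((2, 10), (14, -1)) = 16.2788
d((2, 10), (9, 12)) = 7.2801
d((2, 10), (-19, 2)) = 22.4722
d((2, 10), (5, -20)) = 30.1496
d((13, 20), (15, 13)) = 7.2801
d((13, 20), (14, -1)) = 21.0238
d((13, 20), (9, 12)) = 8.9443
d((13, 20), (-19, 2)) = 36.7151
d((13, 20), (5, -20)) = 40.7922
d((15, 13), (14, -1)) = 14.0357
d((15, 13), (9, 12)) = 6.0828 <-- minimum
d((15, 13), (-19, 2)) = 35.7351
d((15, 13), (5, -20)) = 34.4819
d((14, -1), (9, 12)) = 13.9284
d((14, -1), (-19, 2)) = 33.1361
d((14, -1), (5, -20)) = 21.0238
d((9, 12), (-19, 2)) = 29.7321
d((9, 12), (5, -20)) = 32.249
d((-19, 2), (5, -20)) = 32.5576

Closest pair: (15, 13) and (9, 12) with distance 6.0828

The closest pair is (15, 13) and (9, 12) with Euclidean distance 6.0828. For 7 points, brute-force pairwise comparison is shown above. For large n, the divide-and-conquer algorithm (sort by x, recurse on halves, check the dividing strip) achieves O(n log n).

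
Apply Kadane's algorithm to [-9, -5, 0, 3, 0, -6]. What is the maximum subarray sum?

Using Kadane's algorithm on [-9, -5, 0, 3, 0, -6]:

Scanning through the array:
Position 1 (value -5): max_ending_here = -5, max_so_far = -5
Position 2 (value 0): max_ending_here = 0, max_so_far = 0
Position 3 (value 3): max_ending_here = 3, max_so_far = 3
Position 4 (value 0): max_ending_here = 3, max_so_far = 3
Position 5 (value -6): max_ending_here = -3, max_so_far = 3

Maximum subarray: [0, 3]
Maximum sum: 3

The maximum subarray is [0, 3] with sum 3. This subarray runs from index 2 to index 3.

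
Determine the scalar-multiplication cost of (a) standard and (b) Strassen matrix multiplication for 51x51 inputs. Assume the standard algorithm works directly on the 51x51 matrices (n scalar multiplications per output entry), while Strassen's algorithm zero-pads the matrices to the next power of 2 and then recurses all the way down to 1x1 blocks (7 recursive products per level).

Matrix multiplication for 51x51 matrices:

Strassen's algorithm requires power-of-2 dimensions. Pad 51x51 to 64x64 (next power of 2).

Standard algorithm: 51^3 = 132651 multiplications
Strassen's algorithm: 7^(log2(64)) = 7^6 = 117649 multiplications
Savings: 132651 - 117649 = 15002 multiplications

Standard: 132651 multiplications (51^3). Strassen: 117649 multiplications (7^6, after padding to 64x64). Strassen reduces 8 recursive multiplications to 7 at each level.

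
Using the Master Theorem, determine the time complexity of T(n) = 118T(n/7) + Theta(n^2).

Master Theorem for T(n) = 118T(n/7) + O(n^2):

a = 118, b = 7, c = 2
log_b(a) = log_7(118) = 2.4516

Case 1: c = 2 < log_7(118) = 2.4516
T(n) = O(n^(log_7 118))

For T(n) = 118T(n/7) + O(n^2): log_7(118) = 2.4516. This is Case 1 of the Master Theorem (c < log_b(a), work dominated by leaves), giving O(n^(log_7 118)).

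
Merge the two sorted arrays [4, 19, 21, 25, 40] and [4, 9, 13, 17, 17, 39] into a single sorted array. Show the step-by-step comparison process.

Merging process:

Compare 4 vs 4: take 4 from left. Merged: [4]
Compare 19 vs 4: take 4 from right. Merged: [4, 4]
Compare 19 vs 9: take 9 from right. Merged: [4, 4, 9]
Compare 19 vs 13: take 13 from right. Merged: [4, 4, 9, 13]
Compare 19 vs 17: take 17 from right. Merged: [4, 4, 9, 13, 17]
Compare 19 vs 17: take 17 from right. Merged: [4, 4, 9, 13, 17, 17]
Compare 19 vs 39: take 19 from left. Merged: [4, 4, 9, 13, 17, 17, 19]
Compare 21 vs 39: take 21 from left. Merged: [4, 4, 9, 13, 17, 17, 19, 21]
Compare 25 vs 39: take 25 from left. Merged: [4, 4, 9, 13, 17, 17, 19, 21, 25]
Compare 40 vs 39: take 39 from right. Merged: [4, 4, 9, 13, 17, 17, 19, 21, 25, 39]
Append remaining from left: [40]. Merged: [4, 4, 9, 13, 17, 17, 19, 21, 25, 39, 40]

Final merged array: [4, 4, 9, 13, 17, 17, 19, 21, 25, 39, 40]
Total comparisons: 10

The merged array is [4, 4, 9, 13, 17, 17, 19, 21, 25, 39, 40], requiring 10 comparisons. The merge step runs in O(n) time where n is the total number of elements.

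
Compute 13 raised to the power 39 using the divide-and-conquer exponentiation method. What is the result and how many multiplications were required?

Computing 13^39 by squaring (build up from 13^1; each line after the first costs one multiplication):

13^1 = 13
13^2 = (13^1)^2 = 13^2 = 169
13^4 = (13^2)^2 = 169^2 = 28561
13^8 = (13^4)^2 = 28561^2 = 815730721
13^9 = 13 * 13^8 = 13 * 815730721 = 10604499373
13^18 = (13^9)^2 = 10604499373^2 = 112455406951957393129
13^19 = 13 * 13^18 = 13 * 112455406951957393129 = 1461920290375446110677
13^38 = (13^19)^2 = 1461920290375446110677^2 = 2137210935411428674141543654682486133398329
13^39 = 13 * 13^38 = 13 * 2137210935411428674141543654682486133398329 = 27783742160348572763840067510872319734178277

Result: 27783742160348572763840067510872319734178277
Multiplications needed: 8 (8 lines after 13^1)

13^39 = 27783742160348572763840067510872319734178277. Using exponentiation by squaring, this requires 8 multiplications. The key idea: if the exponent is even, square the half-power; if odd, multiply by the base once.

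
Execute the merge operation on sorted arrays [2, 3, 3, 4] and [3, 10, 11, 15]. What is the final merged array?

Merging process:

Compare 2 vs 3: take 2 from left. Merged: [2]
Compare 3 vs 3: take 3 from left. Merged: [2, 3]
Compare 3 vs 3: take 3 from left. Merged: [2, 3, 3]
Compare 4 vs 3: take 3 from right. Merged: [2, 3, 3, 3]
Compare 4 vs 10: take 4 from left. Merged: [2, 3, 3, 3, 4]
Append remaining from right: [10, 11, 15]. Merged: [2, 3, 3, 3, 4, 10, 11, 15]

Final merged array: [2, 3, 3, 3, 4, 10, 11, 15]
Total comparisons: 5

The merged array is [2, 3, 3, 3, 4, 10, 11, 15], requiring 5 comparisons. The merge step runs in O(n) time where n is the total number of elements.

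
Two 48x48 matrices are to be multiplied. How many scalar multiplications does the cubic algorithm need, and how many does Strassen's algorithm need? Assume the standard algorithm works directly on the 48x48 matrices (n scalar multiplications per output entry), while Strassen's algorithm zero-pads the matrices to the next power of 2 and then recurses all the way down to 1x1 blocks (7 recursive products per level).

Matrix multiplication for 48x48 matrices:

Strassen's algorithm requires power-of-2 dimensions. Pad 48x48 to 64x64 (next power of 2).

Standard algorithm: 48^3 = 110592 multiplications
Strassen's algorithm: 7^(log2(64)) = 7^6 = 117649 multiplications
Difference: 110592 - 117649 = -7057 (Strassen uses MORE here due to padding overhead — for small or just-over-power-of-2 n, padding can outweigh the per-level savings)

Standard: 110592 multiplications (48^3). Strassen: 117649 multiplications (7^6, after padding to 64x64). Strassen reduces 8 recursive multiplications to 7 at each level.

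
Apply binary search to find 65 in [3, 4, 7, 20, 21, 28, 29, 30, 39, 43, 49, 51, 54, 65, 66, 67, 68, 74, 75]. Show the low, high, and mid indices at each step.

Binary search for 65 in [3, 4, 7, 20, 21, 28, 29, 30, 39, 43, 49, 51, 54, 65, 66, 67, 68, 74, 75]:

lo=0, hi=18, mid=9, arr[mid]=43 -> 43 < 65, search right half
lo=10, hi=18, mid=14, arr[mid]=66 -> 66 > 65, search left half
lo=10, hi=13, mid=11, arr[mid]=51 -> 51 < 65, search right half
lo=12, hi=13, mid=12, arr[mid]=54 -> 54 < 65, search right half
lo=13, hi=13, mid=13, arr[mid]=65 -> Found target at index 13!

Binary search finds 65 at index 13 after 5 comparisons. The search repeatedly halves the search space by comparing with the middle element.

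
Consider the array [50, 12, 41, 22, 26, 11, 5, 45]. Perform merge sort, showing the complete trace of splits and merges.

Merge sort trace:

Split: [50, 12, 41, 22, 26, 11, 5, 45] -> [50, 12, 41, 22] and [26, 11, 5, 45]
  Split: [50, 12, 41, 22] -> [50, 12] and [41, 22]
    Split: [50, 12] -> [50] and [12]
    Merge: [50] + [12] -> [12, 50]
    Split: [41, 22] -> [41] and [22]
    Merge: [41] + [22] -> [22, 41]
  Merge: [12, 50] + [22, 41] -> [12, 22, 41, 50]
  Split: [26, 11, 5, 45] -> [26, 11] and [5, 45]
    Split: [26, 11] -> [26] and [11]
    Merge: [26] + [11] -> [11, 26]
    Split: [5, 45] -> [5] and [45]
    Merge: [5] + [45] -> [5, 45]
  Merge: [11, 26] + [5, 45] -> [5, 11, 26, 45]
Merge: [12, 22, 41, 50] + [5, 11, 26, 45] -> [5, 11, 12, 22, 26, 41, 45, 50]

Final sorted array: [5, 11, 12, 22, 26, 41, 45, 50]

The merge sort proceeds by recursively splitting the array and merging sorted halves.
After all merges, the sorted array is [5, 11, 12, 22, 26, 41, 45, 50].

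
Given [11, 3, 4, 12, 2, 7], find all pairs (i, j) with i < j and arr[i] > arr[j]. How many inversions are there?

Finding inversions in [11, 3, 4, 12, 2, 7]:

(0, 1): arr[0]=11 > arr[1]=3
(0, 2): arr[0]=11 > arr[2]=4
(0, 4): arr[0]=11 > arr[4]=2
(0, 5): arr[0]=11 > arr[5]=7
(1, 4): arr[1]=3 > arr[4]=2
(2, 4): arr[2]=4 > arr[4]=2
(3, 4): arr[3]=12 > arr[4]=2
(3, 5): arr[3]=12 > arr[5]=7

Total inversions: 8

The array has 8 inversion(s): (0,1), (0,2), (0,4), (0,5), (1,4), (2,4), (3,4), (3,5). Each pair (i,j) satisfies i < j and arr[i] > arr[j].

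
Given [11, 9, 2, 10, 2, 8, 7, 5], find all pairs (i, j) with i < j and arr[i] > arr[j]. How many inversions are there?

Finding inversions in [11, 9, 2, 10, 2, 8, 7, 5]:

(0, 1): arr[0]=11 > arr[1]=9
(0, 2): arr[0]=11 > arr[2]=2
(0, 3): arr[0]=11 > arr[3]=10
(0, 4): arr[0]=11 > arr[4]=2
(0, 5): arr[0]=11 > arr[5]=8
(0, 6): arr[0]=11 > arr[6]=7
(0, 7): arr[0]=11 > arr[7]=5
(1, 2): arr[1]=9 > arr[2]=2
(1, 4): arr[1]=9 > arr[4]=2
(1, 5): arr[1]=9 > arr[5]=8
(1, 6): arr[1]=9 > arr[6]=7
(1, 7): arr[1]=9 > arr[7]=5
(3, 4): arr[3]=10 > arr[4]=2
(3, 5): arr[3]=10 > arr[5]=8
(3, 6): arr[3]=10 > arr[6]=7
(3, 7): arr[3]=10 > arr[7]=5
(5, 6): arr[5]=8 > arr[6]=7
(5, 7): arr[5]=8 > arr[7]=5
(6, 7): arr[6]=7 > arr[7]=5

Total inversions: 19

The array has 19 inversion(s): (0,1), (0,2), (0,3), (0,4), (0,5), (0,6), (0,7), (1,2), (1,4), (1,5), (1,6), (1,7), (3,4), (3,5), (3,6), (3,7), (5,6), (5,7), (6,7). Each pair (i,j) satisfies i < j and arr[i] > arr[j].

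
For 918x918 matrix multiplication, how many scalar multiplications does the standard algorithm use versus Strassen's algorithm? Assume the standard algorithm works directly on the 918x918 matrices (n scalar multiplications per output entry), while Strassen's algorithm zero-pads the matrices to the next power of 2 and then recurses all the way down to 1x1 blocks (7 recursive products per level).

Matrix multiplication for 918x918 matrices:

Strassen's algorithm requires power-of-2 dimensions. Pad 918x918 to 1024x1024 (next power of 2).

Standard algorithm: 918^3 = 773620632 multiplications
Strassen's algorithm: 7^(log2(1024)) = 7^10 = 282475249 multiplications
Savings: 773620632 - 282475249 = 491145383 multiplications

Standard: 773620632 multiplications (918^3). Strassen: 282475249 multiplications (7^10, after padding to 1024x1024). Strassen reduces 8 recursive multiplications to 7 at each level.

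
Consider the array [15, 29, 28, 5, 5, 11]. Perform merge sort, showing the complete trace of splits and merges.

Merge sort trace:

Split: [15, 29, 28, 5, 5, 11] -> [15, 29, 28] and [5, 5, 11]
  Split: [15, 29, 28] -> [15] and [29, 28]
    Split: [29, 28] -> [29] and [28]
    Merge: [29] + [28] -> [28, 29]
  Merge: [15] + [28, 29] -> [15, 28, 29]
  Split: [5, 5, 11] -> [5] and [5, 11]
    Split: [5, 11] -> [5] and [11]
    Merge: [5] + [11] -> [5, 11]
  Merge: [5] + [5, 11] -> [5, 5, 11]
Merge: [15, 28, 29] + [5, 5, 11] -> [5, 5, 11, 15, 28, 29]

Final sorted array: [5, 5, 11, 15, 28, 29]

The merge sort proceeds by recursively splitting the array and merging sorted halves.
After all merges, the sorted array is [5, 5, 11, 15, 28, 29].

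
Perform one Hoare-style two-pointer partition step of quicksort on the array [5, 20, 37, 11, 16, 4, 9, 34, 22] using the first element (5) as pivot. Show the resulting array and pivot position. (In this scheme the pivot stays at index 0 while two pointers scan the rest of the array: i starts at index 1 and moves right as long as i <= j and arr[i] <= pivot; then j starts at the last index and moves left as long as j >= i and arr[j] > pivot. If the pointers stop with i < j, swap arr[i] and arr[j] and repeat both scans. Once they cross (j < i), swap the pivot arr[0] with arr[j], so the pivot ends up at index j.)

Hoare-style two-pointer partition with pivot = 5:

Initial array: [5, 20, 37, 11, 16, 4, 9, 34, 22]

Pointers start at i = 1, j = 8.
i stops at index 1 (arr[1]=20 > 5), j stops at index 5 (arr[5]=4 <= 5): swap arr[1] and arr[5], array becomes [5, 4, 37, 11, 16, 20, 9, 34, 22]
i ends at 2, j ends at 1: the pointers have crossed (j < i), so scanning stops.

Swap pivot arr[0] with arr[1] to place pivot at position 1: [4, 5, 37, 11, 16, 20, 9, 34, 22]
Pivot position: 1

After partitioning with pivot 5, the array becomes [4, 5, 37, 11, 16, 20, 9, 34, 22]. The pivot is placed at index 1. All elements to the left of the pivot are <= 5, and all elements to the right are > 5.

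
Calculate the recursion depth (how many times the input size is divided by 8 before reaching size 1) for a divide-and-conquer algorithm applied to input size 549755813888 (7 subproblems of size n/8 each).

For divide and conquer with division factor 8:

Problem sizes at each level:
Level 0: 549755813888
Level 1: 68719476736
Level 2: 8589934592
Level 3: 1073741824
Level 4: 134217728
Level 5: 16777216
Level 6: 2097152
Level 7: 262144
Level 8: 32768
Level 9: 4096
Level 10: 512
Level 11: 64
Level 12: 8
Level 13: 1

The root is level 0 and the size-1 base case is level 13 (the tree spans levels 0 through 13, i.e. 14 levels counting the root), so the depth is the number of divisions: log_8(549755813888) = 13

The recursion tree depth is log_8(549755813888) = 13. At each level, the problem size is divided by 8, so it takes 13 divisions to reduce to a base case of size 1. The algorithm makes 7 recursive calls at each level.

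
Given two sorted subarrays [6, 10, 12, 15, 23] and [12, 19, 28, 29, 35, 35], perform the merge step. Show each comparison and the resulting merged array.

Merging process:

Compare 6 vs 12: take 6 from left. Merged: [6]
Compare 10 vs 12: take 10 from left. Merged: [6, 10]
Compare 12 vs 12: take 12 from left. Merged: [6, 10, 12]
Compare 15 vs 12: take 12 from right. Merged: [6, 10, 12, 12]
Compare 15 vs 19: take 15 from left. Merged: [6, 10, 12, 12, 15]
Compare 23 vs 19: take 19 from right. Merged: [6, 10, 12, 12, 15, 19]
Compare 23 vs 28: take 23 from left. Merged: [6, 10, 12, 12, 15, 19, 23]
Append remaining from right: [28, 29, 35, 35]. Merged: [6, 10, 12, 12, 15, 19, 23, 28, 29, 35, 35]

Final merged array: [6, 10, 12, 12, 15, 19, 23, 28, 29, 35, 35]
Total comparisons: 7

The merged array is [6, 10, 12, 12, 15, 19, 23, 28, 29, 35, 35], requiring 7 comparisons. The merge step runs in O(n) time where n is the total number of elements.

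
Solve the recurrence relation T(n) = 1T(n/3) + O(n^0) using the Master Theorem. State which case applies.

Master Theorem for T(n) = 1T(n/3) + O(n^0):

a = 1, b = 3, c = 0
log_b(a) = log_3(1) = 0.0000

Case 2: c = 0 = log_3(1) = 0.0000
T(n) = O(n^0 log n) = O(log n)

For T(n) = 1T(n/3) + O(n^0): log_3(1) = 0.0000. This is Case 2 of the Master Theorem (c = log_b(a), equal work at all levels), giving O(log n).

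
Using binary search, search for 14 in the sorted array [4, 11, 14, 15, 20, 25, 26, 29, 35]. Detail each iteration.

Binary search for 14 in [4, 11, 14, 15, 20, 25, 26, 29, 35]:

lo=0, hi=8, mid=4, arr[mid]=20 -> 20 > 14, search left half
lo=0, hi=3, mid=1, arr[mid]=11 -> 11 < 14, search right half
lo=2, hi=3, mid=2, arr[mid]=14 -> Found target at index 2!

Binary search finds 14 at index 2 after 3 comparisons. The search repeatedly halves the search space by comparing with the middle element.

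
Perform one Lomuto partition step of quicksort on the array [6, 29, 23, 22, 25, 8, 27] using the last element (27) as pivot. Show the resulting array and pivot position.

Lomuto partition with pivot = 27:

Initial array: [6, 29, 23, 22, 25, 8, 27]

arr[0]=6 <= 27: swap with position 0, array becomes [6, 29, 23, 22, 25, 8, 27]
arr[1]=29 > 27: no swap
arr[2]=23 <= 27: swap with position 1, array becomes [6, 23, 29, 22, 25, 8, 27]
arr[3]=22 <= 27: swap with position 2, array becomes [6, 23, 22, 29, 25, 8, 27]
arr[4]=25 <= 27: swap with position 3, array becomes [6, 23, 22, 25, 29, 8, 27]
arr[5]=8 <= 27: swap with position 4, array becomes [6, 23, 22, 25, 8, 29, 27]

Place pivot at position 5: [6, 23, 22, 25, 8, 27, 29]
Pivot position: 5

After partitioning with pivot 27, the array becomes [6, 23, 22, 25, 8, 27, 29]. The pivot is placed at index 5. All elements to the left of the pivot are <= 27, and all elements to the right are > 27.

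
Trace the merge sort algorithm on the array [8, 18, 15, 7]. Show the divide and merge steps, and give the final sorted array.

Merge sort trace:

Split: [8, 18, 15, 7] -> [8, 18] and [15, 7]
  Split: [8, 18] -> [8] and [18]
  Merge: [8] + [18] -> [8, 18]
  Split: [15, 7] -> [15] and [7]
  Merge: [15] + [7] -> [7, 15]
Merge: [8, 18] + [7, 15] -> [7, 8, 15, 18]

Final sorted array: [7, 8, 15, 18]

The merge sort proceeds by recursively splitting the array and merging sorted halves.
After all merges, the sorted array is [7, 8, 15, 18].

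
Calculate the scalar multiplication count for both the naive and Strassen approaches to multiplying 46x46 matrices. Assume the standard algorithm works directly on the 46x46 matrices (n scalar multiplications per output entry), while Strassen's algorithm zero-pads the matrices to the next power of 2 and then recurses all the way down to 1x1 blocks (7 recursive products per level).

Matrix multiplication for 46x46 matrices:

Strassen's algorithm requires power-of-2 dimensions. Pad 46x46 to 64x64 (next power of 2).

Standard algorithm: 46^3 = 97336 multiplications
Strassen's algorithm: 7^(log2(64)) = 7^6 = 117649 multiplications
Difference: 97336 - 117649 = -20313 (Strassen uses MORE here due to padding overhead — for small or just-over-power-of-2 n, padding can outweigh the per-level savings)

Standard: 97336 multiplications (46^3). Strassen: 117649 multiplications (7^6, after padding to 64x64). Strassen reduces 8 recursive multiplications to 7 at each level.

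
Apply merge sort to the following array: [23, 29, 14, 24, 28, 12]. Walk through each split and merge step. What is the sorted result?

Merge sort trace:

Split: [23, 29, 14, 24, 28, 12] -> [23, 29, 14] and [24, 28, 12]
  Split: [23, 29, 14] -> [23] and [29, 14]
    Split: [29, 14] -> [29] and [14]
    Merge: [29] + [14] -> [14, 29]
  Merge: [23] + [14, 29] -> [14, 23, 29]
  Split: [24, 28, 12] -> [24] and [28, 12]
    Split: [28, 12] -> [28] and [12]
    Merge: [28] + [12] -> [12, 28]
  Merge: [24] + [12, 28] -> [12, 24, 28]
Merge: [14, 23, 29] + [12, 24, 28] -> [12, 14, 23, 24, 28, 29]

Final sorted array: [12, 14, 23, 24, 28, 29]

The merge sort proceeds by recursively splitting the array and merging sorted halves.
After all merges, the sorted array is [12, 14, 23, 24, 28, 29].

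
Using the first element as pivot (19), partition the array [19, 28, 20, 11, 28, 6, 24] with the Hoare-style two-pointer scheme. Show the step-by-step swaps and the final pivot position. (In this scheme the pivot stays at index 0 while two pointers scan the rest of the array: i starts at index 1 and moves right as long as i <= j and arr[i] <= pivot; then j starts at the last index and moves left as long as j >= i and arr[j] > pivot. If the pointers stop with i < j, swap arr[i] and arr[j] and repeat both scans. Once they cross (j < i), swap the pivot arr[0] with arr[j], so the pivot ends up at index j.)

Hoare-style two-pointer partition with pivot = 19:

Initial array: [19, 28, 20, 11, 28, 6, 24]

Pointers start at i = 1, j = 6.
i stops at index 1 (arr[1]=28 > 19), j stops at index 5 (arr[5]=6 <= 19): swap arr[1] and arr[5], array becomes [19, 6, 20, 11, 28, 28, 24]
i stops at index 2 (arr[2]=20 > 19), j stops at index 3 (arr[3]=11 <= 19): swap arr[2] and arr[3], array becomes [19, 6, 11, 20, 28, 28, 24]
i ends at 3, j ends at 2: the pointers have crossed (j < i), so scanning stops.

Swap pivot arr[0] with arr[2] to place pivot at position 2: [11, 6, 19, 20, 28, 28, 24]
Pivot position: 2

After partitioning with pivot 19, the array becomes [11, 6, 19, 20, 28, 28, 24]. The pivot is placed at index 2. All elements to the left of the pivot are <= 19, and all elements to the right are > 19.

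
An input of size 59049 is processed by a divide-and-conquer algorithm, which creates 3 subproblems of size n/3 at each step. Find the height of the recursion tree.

For divide and conquer with division factor 3:

Problem sizes at each level:
Level 0: 59049
Level 1: 19683
Level 2: 6561
Level 3: 2187
Level 4: 729
Level 5: 243
Level 6: 81
Level 7: 27
Level 8: 9
Level 9: 3
Level 10: 1

The root is level 0 and the size-1 base case is level 10 (the tree spans levels 0 through 10, i.e. 11 levels counting the root), so the depth is the number of divisions: log_3(59049) = 10

The recursion tree depth is log_3(59049) = 10. At each level, the problem size is divided by 3, so it takes 10 divisions to reduce to a base case of size 1. The algorithm makes 3 recursive calls at each level.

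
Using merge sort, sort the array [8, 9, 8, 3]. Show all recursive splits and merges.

Merge sort trace:

Split: [8, 9, 8, 3] -> [8, 9] and [8, 3]
  Split: [8, 9] -> [8] and [9]
  Merge: [8] + [9] -> [8, 9]
  Split: [8, 3] -> [8] and [3]
  Merge: [8] + [3] -> [3, 8]
Merge: [8, 9] + [3, 8] -> [3, 8, 8, 9]

Final sorted array: [3, 8, 8, 9]

The merge sort proceeds by recursively splitting the array and merging sorted halves.
After all merges, the sorted array is [3, 8, 8, 9].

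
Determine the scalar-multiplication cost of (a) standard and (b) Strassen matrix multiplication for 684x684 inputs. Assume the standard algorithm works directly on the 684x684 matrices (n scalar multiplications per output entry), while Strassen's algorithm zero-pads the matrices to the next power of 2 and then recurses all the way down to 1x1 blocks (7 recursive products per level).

Matrix multiplication for 684x684 matrices:

Strassen's algorithm requires power-of-2 dimensions. Pad 684x684 to 1024x1024 (next power of 2).

Standard algorithm: 684^3 = 320013504 multiplications
Strassen's algorithm: 7^(log2(1024)) = 7^10 = 282475249 multiplications
Savings: 320013504 - 282475249 = 37538255 multiplications

Standard: 320013504 multiplications (684^3). Strassen: 282475249 multiplications (7^10, after padding to 1024x1024). Strassen reduces 8 recursive multiplications to 7 at each level.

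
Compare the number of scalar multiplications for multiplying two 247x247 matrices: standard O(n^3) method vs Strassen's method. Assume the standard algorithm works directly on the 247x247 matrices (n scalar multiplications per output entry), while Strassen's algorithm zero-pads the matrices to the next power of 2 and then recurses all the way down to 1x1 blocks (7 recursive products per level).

Matrix multiplication for 247x247 matrices:

Strassen's algorithm requires power-of-2 dimensions. Pad 247x247 to 256x256 (next power of 2).

Standard algorithm: 247^3 = 15069223 multiplications
Strassen's algorithm: 7^(log2(256)) = 7^8 = 5764801 multiplications
Savings: 15069223 - 5764801 = 9304422 multiplications

Standard: 15069223 multiplications (247^3). Strassen: 5764801 multiplications (7^8, after padding to 256x256). Strassen reduces 8 recursive multiplications to 7 at each level.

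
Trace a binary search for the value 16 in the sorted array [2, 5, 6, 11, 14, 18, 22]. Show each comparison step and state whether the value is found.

Binary search for 16 in [2, 5, 6, 11, 14, 18, 22]:

lo=0, hi=6, mid=3, arr[mid]=11 -> 11 < 16, search right half
lo=4, hi=6, mid=5, arr[mid]=18 -> 18 > 16, search left half
lo=4, hi=4, mid=4, arr[mid]=14 -> 14 < 16, search right half
lo=5 > hi=4, target 16 not found

Binary search determines that 16 is not in the array after 3 comparisons. The search space was exhausted without finding the target.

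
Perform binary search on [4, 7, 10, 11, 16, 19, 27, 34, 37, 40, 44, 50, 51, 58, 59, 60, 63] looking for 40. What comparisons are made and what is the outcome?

Binary search for 40 in [4, 7, 10, 11, 16, 19, 27, 34, 37, 40, 44, 50, 51, 58, 59, 60, 63]:

lo=0, hi=16, mid=8, arr[mid]=37 -> 37 < 40, search right half
lo=9, hi=16, mid=12, arr[mid]=51 -> 51 > 40, search left half
lo=9, hi=11, mid=10, arr[mid]=44 -> 44 > 40, search left half
lo=9, hi=9, mid=9, arr[mid]=40 -> Found target at index 9!

Binary search finds 40 at index 9 after 4 comparisons. The search repeatedly halves the search space by comparing with the middle element.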